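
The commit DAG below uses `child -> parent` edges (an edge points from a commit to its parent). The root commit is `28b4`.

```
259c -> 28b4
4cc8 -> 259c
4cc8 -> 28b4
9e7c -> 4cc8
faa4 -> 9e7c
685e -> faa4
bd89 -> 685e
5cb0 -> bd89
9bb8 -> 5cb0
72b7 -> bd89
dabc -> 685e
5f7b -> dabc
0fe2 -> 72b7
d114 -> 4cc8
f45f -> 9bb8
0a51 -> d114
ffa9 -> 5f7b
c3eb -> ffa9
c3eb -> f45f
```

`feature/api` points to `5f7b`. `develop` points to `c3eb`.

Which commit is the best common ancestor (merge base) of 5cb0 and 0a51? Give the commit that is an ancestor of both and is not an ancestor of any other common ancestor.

Ancestors of 5cb0: {259c, 28b4, 4cc8, 5cb0, 685e, 9e7c, bd89, faa4}.
Ancestors of 0a51: {0a51, 259c, 28b4, 4cc8, d114}.
Common ancestors: {259c, 28b4, 4cc8}.
Among these, 4cc8 is not an ancestor of any other common ancestor — it is the merge base.

4cc8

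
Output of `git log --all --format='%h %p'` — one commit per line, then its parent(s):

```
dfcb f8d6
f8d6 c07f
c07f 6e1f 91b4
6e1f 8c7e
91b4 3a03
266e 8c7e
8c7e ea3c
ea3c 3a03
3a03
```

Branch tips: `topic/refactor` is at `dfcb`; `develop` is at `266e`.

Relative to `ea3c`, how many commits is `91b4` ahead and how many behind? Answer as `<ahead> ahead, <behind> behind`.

Reachable from 91b4: {3a03, 91b4}.
Reachable from ea3c: {3a03, ea3c}.
Only in 91b4's history (ahead): {91b4} — 1.
Only in ea3c's history (behind): {ea3c} — 1.

1 ahead, 1 behind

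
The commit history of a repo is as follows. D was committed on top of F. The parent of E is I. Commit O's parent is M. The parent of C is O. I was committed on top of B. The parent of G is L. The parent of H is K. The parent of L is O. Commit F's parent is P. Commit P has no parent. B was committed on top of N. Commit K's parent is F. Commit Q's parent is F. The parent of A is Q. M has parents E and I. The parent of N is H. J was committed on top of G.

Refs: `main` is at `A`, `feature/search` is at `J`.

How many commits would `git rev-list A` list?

Walking parent pointers from A: reachable set = {A, F, P, Q}.
That is 4 commits.

4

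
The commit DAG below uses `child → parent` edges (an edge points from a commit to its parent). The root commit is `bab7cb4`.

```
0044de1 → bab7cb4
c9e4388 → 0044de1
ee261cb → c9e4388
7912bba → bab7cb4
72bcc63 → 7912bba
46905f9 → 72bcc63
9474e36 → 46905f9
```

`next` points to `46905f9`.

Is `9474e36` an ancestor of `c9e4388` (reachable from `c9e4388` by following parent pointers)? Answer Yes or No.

Ancestors of c9e4388: {0044de1, bab7cb4, c9e4388}.
9474e36 is not in that set, so it is not an ancestor of c9e4388.

No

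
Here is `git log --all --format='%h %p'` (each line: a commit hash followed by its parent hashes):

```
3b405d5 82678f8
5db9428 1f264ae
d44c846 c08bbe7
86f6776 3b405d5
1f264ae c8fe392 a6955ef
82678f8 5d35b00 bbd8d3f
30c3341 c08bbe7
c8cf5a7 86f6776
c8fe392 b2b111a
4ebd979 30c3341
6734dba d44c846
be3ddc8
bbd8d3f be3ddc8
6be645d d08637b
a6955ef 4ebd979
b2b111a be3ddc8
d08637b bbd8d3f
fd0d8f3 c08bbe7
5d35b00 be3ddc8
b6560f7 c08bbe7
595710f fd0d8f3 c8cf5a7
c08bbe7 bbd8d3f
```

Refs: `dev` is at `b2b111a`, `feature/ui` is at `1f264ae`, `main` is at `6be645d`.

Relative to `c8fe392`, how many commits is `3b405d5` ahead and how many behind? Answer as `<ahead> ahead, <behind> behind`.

Reachable from 3b405d5: {3b405d5, 5d35b00, 82678f8, bbd8d3f, be3ddc8}.
Reachable from c8fe392: {b2b111a, be3ddc8, c8fe392}.
Only in 3b405d5's history (ahead): {3b405d5, 5d35b00, 82678f8, bbd8d3f} — 4.
Only in c8fe392's history (behind): {b2b111a, c8fe392} — 2.

4 ahead, 2 behind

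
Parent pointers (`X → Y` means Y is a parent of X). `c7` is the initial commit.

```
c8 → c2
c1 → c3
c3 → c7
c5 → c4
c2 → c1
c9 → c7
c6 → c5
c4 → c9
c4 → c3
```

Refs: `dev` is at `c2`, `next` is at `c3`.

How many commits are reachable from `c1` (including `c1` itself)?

3

Walking parent pointers from c1: reachable set = {c1, c3, c7}.
That is 3 commits.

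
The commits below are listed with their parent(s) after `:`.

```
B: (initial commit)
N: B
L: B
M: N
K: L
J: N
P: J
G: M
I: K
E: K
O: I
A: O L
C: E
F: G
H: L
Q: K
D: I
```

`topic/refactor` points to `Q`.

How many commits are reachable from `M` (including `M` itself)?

Walking parent pointers from M: reachable set = {B, M, N}.
That is 3 commits.

3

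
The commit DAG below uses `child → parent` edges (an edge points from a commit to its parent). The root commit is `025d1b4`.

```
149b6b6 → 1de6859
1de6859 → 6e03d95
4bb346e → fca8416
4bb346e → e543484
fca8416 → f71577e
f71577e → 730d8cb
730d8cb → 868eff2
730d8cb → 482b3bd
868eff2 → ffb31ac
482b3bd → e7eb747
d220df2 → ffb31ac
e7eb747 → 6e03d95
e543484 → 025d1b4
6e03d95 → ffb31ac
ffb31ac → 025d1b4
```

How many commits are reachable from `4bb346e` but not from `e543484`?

Reachable from 4bb346e: {025d1b4, 482b3bd, 4bb346e, 6e03d95, 730d8cb, 868eff2, e543484, e7eb747, f71577e, fca8416, ffb31ac}.
Reachable from e543484: {025d1b4, e543484}.
In 4bb346e's history but not e543484's: {482b3bd, 4bb346e, 6e03d95, 730d8cb, 868eff2, e7eb747, f71577e, fca8416, ffb31ac} — 9 commits.

9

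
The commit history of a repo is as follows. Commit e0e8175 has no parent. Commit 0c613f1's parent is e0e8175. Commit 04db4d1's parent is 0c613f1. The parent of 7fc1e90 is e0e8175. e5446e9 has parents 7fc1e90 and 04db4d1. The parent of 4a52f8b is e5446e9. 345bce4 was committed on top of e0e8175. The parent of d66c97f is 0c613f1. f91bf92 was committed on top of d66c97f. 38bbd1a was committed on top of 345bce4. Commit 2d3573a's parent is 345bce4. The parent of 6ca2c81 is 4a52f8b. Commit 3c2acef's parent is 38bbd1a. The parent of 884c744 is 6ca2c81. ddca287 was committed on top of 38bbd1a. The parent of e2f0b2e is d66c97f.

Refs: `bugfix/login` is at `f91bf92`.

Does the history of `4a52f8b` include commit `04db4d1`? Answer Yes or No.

Ancestors of 4a52f8b (commits reachable by following parents): {04db4d1, 0c613f1, 4a52f8b, 7fc1e90, e0e8175, e5446e9}.
04db4d1 is in that set, so it is an ancestor of 4a52f8b.

Yes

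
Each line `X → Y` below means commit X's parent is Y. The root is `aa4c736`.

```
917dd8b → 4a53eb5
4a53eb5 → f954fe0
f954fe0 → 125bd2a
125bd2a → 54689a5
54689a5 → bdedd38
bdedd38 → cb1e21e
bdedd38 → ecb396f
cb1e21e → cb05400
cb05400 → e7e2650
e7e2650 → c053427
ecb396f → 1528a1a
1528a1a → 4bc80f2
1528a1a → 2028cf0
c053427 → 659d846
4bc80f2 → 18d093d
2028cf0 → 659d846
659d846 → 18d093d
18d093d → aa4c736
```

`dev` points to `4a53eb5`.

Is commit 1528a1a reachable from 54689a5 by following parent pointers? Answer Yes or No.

Yes

Ancestors of 54689a5 (commits reachable by following parents): {1528a1a, 18d093d, 2028cf0, 4bc80f2, 54689a5, 659d846, aa4c736, bdedd38, c053427, cb05400, cb1e21e, e7e2650, ecb396f}.
1528a1a is in that set, so it is an ancestor of 54689a5.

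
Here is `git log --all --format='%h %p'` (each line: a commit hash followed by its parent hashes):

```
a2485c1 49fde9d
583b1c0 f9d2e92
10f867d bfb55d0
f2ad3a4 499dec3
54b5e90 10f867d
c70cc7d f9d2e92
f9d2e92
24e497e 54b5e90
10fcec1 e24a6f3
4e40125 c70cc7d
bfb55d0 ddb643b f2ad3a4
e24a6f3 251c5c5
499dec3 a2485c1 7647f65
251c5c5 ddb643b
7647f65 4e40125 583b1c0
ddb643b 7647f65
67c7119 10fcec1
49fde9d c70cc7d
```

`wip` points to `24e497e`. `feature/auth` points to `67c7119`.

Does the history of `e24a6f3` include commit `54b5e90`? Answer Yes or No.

No

Ancestors of e24a6f3: {251c5c5, 4e40125, 583b1c0, 7647f65, c70cc7d, ddb643b, e24a6f3, f9d2e92}.
54b5e90 is not in that set, so it is not an ancestor of e24a6f3.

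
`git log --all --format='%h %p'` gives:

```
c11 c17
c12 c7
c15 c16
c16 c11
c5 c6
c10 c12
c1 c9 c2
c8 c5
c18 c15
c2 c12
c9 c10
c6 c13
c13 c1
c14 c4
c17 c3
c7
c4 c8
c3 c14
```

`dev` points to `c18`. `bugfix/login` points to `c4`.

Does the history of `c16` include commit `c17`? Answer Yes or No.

Ancestors of c16 (commits reachable by following parents): {c1, c10, c11, c12, c13, c14, c16, c17, c2, c3, c4, c5, c6, c7, c8, c9}.
c17 is in that set, so it is an ancestor of c16.

Yes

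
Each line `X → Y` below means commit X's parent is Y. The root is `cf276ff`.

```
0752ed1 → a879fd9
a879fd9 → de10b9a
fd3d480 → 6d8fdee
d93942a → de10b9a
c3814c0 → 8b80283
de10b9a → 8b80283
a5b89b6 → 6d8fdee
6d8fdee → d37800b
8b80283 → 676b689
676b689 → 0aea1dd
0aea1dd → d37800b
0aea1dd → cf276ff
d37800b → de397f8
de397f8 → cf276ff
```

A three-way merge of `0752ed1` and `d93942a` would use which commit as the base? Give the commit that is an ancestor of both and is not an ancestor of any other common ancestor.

de10b9a

Ancestors of 0752ed1: {0752ed1, 0aea1dd, 676b689, 8b80283, a879fd9, cf276ff, d37800b, de10b9a, de397f8}.
Ancestors of d93942a: {0aea1dd, 676b689, 8b80283, cf276ff, d37800b, d93942a, de10b9a, de397f8}.
Common ancestors: {0aea1dd, 676b689, 8b80283, cf276ff, d37800b, de10b9a, de397f8}.
Among these, de10b9a is not an ancestor of any other common ancestor — it is the merge base.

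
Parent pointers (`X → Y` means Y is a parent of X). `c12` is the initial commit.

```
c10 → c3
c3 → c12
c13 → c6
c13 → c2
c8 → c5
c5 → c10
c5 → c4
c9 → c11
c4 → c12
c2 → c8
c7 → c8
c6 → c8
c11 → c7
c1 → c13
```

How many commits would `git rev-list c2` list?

7

Walking parent pointers from c2: reachable set = {c10, c12, c2, c3, c4, c5, c8}.
That is 7 commits.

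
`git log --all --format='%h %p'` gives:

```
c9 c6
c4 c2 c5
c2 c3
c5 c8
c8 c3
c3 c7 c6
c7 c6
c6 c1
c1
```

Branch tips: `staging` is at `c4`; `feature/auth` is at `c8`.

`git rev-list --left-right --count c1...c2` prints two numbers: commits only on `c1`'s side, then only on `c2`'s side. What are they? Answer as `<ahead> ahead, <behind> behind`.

Reachable from c1: {c1}.
Reachable from c2: {c1, c2, c3, c6, c7}.
Only in c1's history (ahead): {} — 0.
Only in c2's history (behind): {c2, c3, c6, c7} — 4.

0 ahead, 4 behind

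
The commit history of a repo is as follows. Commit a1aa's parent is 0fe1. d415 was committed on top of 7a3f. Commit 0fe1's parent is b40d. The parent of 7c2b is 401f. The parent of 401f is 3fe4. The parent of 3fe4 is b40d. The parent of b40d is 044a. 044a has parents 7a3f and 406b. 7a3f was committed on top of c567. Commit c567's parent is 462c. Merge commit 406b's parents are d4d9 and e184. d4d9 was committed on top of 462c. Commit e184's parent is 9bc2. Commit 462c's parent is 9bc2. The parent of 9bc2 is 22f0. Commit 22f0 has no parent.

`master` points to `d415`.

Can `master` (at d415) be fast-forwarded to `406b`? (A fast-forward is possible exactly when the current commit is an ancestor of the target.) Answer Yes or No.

A fast-forward from d415 to 406b is possible iff d415 is an ancestor of 406b.
Ancestors of 406b: {22f0, 406b, 462c, 9bc2, d4d9, e184}.
d415 is not among them, so fast-forward is not possible.

No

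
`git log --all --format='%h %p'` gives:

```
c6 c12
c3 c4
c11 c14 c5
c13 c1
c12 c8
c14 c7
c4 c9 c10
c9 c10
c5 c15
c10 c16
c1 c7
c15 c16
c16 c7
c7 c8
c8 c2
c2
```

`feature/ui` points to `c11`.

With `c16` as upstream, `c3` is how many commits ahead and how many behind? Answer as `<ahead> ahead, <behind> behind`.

Reachable from c3: {c10, c16, c2, c3, c4, c7, c8, c9}.
Reachable from c16: {c16, c2, c7, c8}.
Only in c3's history (ahead): {c10, c3, c4, c9} — 4.
Only in c16's history (behind): {} — 0.

4 ahead, 0 behind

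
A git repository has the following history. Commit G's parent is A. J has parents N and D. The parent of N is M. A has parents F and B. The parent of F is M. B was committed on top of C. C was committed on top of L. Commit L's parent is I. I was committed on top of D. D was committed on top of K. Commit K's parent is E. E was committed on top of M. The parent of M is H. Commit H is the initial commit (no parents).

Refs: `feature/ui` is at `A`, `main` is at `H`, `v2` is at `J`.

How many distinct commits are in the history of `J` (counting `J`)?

Walking parent pointers from J: reachable set = {D, E, H, J, K, M, N}.
That is 7 commits.

7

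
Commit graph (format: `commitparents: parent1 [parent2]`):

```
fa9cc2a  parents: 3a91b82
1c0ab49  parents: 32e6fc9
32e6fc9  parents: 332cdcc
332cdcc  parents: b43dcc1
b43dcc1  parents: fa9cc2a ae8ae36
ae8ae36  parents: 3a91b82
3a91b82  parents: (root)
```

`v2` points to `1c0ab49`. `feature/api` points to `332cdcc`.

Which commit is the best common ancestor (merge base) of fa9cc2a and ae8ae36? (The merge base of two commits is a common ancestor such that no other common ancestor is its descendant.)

Ancestors of fa9cc2a: {3a91b82, fa9cc2a}.
Ancestors of ae8ae36: {3a91b82, ae8ae36}.
Common ancestors: {3a91b82}.
The only common ancestor is 3a91b82, so it is the merge base.

3a91b82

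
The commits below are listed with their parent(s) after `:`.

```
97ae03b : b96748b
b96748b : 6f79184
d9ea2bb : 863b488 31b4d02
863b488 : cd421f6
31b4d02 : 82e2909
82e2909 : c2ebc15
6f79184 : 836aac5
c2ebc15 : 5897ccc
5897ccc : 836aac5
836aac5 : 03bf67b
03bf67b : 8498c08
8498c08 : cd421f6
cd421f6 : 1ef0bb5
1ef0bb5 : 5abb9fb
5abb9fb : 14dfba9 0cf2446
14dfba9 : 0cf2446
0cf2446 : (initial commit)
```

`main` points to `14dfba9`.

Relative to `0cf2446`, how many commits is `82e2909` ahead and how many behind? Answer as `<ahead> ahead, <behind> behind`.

10 ahead, 0 behind

Reachable from 82e2909: {03bf67b, 0cf2446, 14dfba9, 1ef0bb5, 5897ccc, 5abb9fb, 82e2909, 836aac5, 8498c08, c2ebc15, cd421f6}.
Reachable from 0cf2446: {0cf2446}.
Only in 82e2909's history (ahead): {03bf67b, 14dfba9, 1ef0bb5, 5897ccc, 5abb9fb, 82e2909, 836aac5, 8498c08, c2ebc15, cd421f6} — 10.
Only in 0cf2446's history (behind): {} — 0.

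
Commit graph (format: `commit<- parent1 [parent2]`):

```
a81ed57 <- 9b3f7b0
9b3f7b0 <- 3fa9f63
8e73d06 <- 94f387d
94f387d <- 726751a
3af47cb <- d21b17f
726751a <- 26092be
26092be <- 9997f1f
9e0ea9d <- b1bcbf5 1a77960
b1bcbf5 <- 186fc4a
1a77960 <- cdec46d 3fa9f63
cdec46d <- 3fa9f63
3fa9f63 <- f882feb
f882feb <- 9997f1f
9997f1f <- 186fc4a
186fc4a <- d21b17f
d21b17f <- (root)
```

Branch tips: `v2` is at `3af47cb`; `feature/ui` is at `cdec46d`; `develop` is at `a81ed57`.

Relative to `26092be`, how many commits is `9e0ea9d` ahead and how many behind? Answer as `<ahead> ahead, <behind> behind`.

6 ahead, 1 behind

Reachable from 9e0ea9d: {186fc4a, 1a77960, 3fa9f63, 9997f1f, 9e0ea9d, b1bcbf5, cdec46d, d21b17f, f882feb}.
Reachable from 26092be: {186fc4a, 26092be, 9997f1f, d21b17f}.
Only in 9e0ea9d's history (ahead): {1a77960, 3fa9f63, 9e0ea9d, b1bcbf5, cdec46d, f882feb} — 6.
Only in 26092be's history (behind): {26092be} — 1.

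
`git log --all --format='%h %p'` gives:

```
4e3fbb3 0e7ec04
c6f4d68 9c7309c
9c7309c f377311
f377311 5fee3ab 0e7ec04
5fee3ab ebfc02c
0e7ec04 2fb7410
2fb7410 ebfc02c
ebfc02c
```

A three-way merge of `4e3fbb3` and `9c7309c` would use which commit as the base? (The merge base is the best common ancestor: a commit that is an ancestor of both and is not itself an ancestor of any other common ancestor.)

Ancestors of 4e3fbb3: {0e7ec04, 2fb7410, 4e3fbb3, ebfc02c}.
Ancestors of 9c7309c: {0e7ec04, 2fb7410, 5fee3ab, 9c7309c, ebfc02c, f377311}.
Common ancestors: {0e7ec04, 2fb7410, ebfc02c}.
Among these, 0e7ec04 is not an ancestor of any other common ancestor — it is the merge base.

0e7ec04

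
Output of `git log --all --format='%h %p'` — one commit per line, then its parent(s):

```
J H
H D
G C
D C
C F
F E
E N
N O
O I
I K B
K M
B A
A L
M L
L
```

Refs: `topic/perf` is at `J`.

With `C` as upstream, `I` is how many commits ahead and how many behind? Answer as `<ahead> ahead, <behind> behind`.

0 ahead, 5 behind

Reachable from I: {A, B, I, K, L, M}.
Reachable from C: {A, B, C, E, F, I, K, L, M, N, O}.
Only in I's history (ahead): {} — 0.
Only in C's history (behind): {C, E, F, N, O} — 5.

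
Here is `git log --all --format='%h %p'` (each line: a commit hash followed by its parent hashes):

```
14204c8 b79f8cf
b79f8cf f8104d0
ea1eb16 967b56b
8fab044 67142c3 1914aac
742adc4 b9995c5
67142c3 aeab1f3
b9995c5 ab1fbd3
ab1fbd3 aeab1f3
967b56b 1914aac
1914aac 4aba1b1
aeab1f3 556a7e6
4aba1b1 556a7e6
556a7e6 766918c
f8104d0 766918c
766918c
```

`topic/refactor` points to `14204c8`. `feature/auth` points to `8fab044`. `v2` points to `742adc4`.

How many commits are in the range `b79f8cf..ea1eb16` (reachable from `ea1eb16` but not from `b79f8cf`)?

5

Reachable from ea1eb16: {1914aac, 4aba1b1, 556a7e6, 766918c, 967b56b, ea1eb16}.
Reachable from b79f8cf: {766918c, b79f8cf, f8104d0}.
In ea1eb16's history but not b79f8cf's: {1914aac, 4aba1b1, 556a7e6, 967b56b, ea1eb16} — 5 commits.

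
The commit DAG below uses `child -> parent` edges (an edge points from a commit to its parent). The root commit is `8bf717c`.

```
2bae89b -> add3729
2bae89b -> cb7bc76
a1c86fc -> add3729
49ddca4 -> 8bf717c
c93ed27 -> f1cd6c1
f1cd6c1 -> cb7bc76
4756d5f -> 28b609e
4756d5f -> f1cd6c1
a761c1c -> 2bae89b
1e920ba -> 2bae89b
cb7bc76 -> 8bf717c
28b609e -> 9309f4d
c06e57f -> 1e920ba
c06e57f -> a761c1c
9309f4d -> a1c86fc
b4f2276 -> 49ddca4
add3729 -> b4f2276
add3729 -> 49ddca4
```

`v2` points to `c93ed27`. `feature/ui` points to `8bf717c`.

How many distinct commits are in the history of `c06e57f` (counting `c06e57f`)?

Walking parent pointers from c06e57f: reachable set = {1e920ba, 2bae89b, 49ddca4, 8bf717c, a761c1c, add3729, b4f2276, c06e57f, cb7bc76}.
That is 9 commits.

9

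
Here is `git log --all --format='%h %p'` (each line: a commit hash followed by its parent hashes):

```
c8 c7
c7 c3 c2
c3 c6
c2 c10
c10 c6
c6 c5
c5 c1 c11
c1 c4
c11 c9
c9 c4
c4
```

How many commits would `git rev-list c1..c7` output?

Reachable from c7: {c1, c10, c11, c2, c3, c4, c5, c6, c7, c9}.
Reachable from c1: {c1, c4}.
In c7's history but not c1's: {c10, c11, c2, c3, c5, c6, c7, c9} — 8 commits.

8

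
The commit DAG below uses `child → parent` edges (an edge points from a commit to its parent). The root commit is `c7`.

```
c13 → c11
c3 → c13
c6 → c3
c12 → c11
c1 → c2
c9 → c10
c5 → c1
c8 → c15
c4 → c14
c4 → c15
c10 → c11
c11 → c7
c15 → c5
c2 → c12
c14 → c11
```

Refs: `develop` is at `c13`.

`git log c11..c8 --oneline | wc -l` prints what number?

Reachable from c8: {c1, c11, c12, c15, c2, c5, c7, c8}.
Reachable from c11: {c11, c7}.
In c8's history but not c11's: {c1, c12, c15, c2, c5, c8} — 6 commits.

6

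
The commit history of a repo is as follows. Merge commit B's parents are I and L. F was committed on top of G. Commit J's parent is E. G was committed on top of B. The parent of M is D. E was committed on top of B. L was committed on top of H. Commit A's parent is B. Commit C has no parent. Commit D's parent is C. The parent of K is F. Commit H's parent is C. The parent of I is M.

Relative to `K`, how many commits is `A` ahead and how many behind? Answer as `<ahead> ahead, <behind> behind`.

Reachable from A: {A, B, C, D, H, I, L, M}.
Reachable from K: {B, C, D, F, G, H, I, K, L, M}.
Only in A's history (ahead): {A} — 1.
Only in K's history (behind): {F, G, K} — 3.

1 ahead, 3 behind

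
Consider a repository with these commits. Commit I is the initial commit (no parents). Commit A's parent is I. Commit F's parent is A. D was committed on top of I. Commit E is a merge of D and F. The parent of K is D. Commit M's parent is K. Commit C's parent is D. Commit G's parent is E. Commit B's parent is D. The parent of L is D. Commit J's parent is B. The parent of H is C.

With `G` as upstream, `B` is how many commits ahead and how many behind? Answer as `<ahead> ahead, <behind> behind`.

Reachable from B: {B, D, I}.
Reachable from G: {A, D, E, F, G, I}.
Only in B's history (ahead): {B} — 1.
Only in G's history (behind): {A, E, F, G} — 4.

1 ahead, 4 behind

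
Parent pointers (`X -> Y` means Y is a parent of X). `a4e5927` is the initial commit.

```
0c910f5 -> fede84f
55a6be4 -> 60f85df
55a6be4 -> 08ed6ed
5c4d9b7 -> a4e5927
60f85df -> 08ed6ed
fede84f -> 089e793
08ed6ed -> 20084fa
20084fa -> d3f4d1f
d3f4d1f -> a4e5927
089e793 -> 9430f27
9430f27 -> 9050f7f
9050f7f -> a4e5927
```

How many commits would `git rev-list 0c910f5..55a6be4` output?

Reachable from 55a6be4: {08ed6ed, 20084fa, 55a6be4, 60f85df, a4e5927, d3f4d1f}.
Reachable from 0c910f5: {089e793, 0c910f5, 9050f7f, 9430f27, a4e5927, fede84f}.
In 55a6be4's history but not 0c910f5's: {08ed6ed, 20084fa, 55a6be4, 60f85df, d3f4d1f} — 5 commits.

5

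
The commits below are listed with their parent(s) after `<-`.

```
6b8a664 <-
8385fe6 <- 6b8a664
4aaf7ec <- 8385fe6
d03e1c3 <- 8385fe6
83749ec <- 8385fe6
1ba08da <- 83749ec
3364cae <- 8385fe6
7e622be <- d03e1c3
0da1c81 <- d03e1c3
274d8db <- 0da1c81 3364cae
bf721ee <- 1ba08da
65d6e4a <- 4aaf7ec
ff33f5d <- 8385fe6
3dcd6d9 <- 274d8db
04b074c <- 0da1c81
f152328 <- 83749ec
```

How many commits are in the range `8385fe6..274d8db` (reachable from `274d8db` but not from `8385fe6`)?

Reachable from 274d8db: {0da1c81, 274d8db, 3364cae, 6b8a664, 8385fe6, d03e1c3}.
Reachable from 8385fe6: {6b8a664, 8385fe6}.
In 274d8db's history but not 8385fe6's: {0da1c81, 274d8db, 3364cae, d03e1c3} — 4 commits.

4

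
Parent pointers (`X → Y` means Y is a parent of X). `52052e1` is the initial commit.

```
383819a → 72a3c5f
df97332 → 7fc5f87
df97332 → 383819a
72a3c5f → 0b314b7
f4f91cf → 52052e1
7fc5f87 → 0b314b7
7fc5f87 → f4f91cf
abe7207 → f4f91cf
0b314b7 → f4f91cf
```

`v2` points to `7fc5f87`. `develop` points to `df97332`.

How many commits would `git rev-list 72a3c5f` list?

4

Walking parent pointers from 72a3c5f: reachable set = {0b314b7, 52052e1, 72a3c5f, f4f91cf}.
That is 4 commits.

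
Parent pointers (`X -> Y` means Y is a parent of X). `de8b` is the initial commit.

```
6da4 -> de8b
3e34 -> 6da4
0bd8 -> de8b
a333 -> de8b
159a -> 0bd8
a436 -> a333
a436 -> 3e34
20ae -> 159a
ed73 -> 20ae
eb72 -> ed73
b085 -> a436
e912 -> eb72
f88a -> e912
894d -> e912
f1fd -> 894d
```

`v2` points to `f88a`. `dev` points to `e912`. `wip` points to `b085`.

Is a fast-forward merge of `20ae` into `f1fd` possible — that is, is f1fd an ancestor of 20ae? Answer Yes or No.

No

A fast-forward from f1fd to 20ae is possible iff f1fd is an ancestor of 20ae.
Ancestors of 20ae: {0bd8, 159a, 20ae, de8b}.
f1fd is not among them, so fast-forward is not possible.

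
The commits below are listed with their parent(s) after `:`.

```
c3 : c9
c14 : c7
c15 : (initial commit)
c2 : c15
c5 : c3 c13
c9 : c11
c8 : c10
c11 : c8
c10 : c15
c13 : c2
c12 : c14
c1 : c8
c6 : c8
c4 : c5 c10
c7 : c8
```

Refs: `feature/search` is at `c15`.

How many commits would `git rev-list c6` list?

Walking parent pointers from c6: reachable set = {c10, c15, c6, c8}.
That is 4 commits.

4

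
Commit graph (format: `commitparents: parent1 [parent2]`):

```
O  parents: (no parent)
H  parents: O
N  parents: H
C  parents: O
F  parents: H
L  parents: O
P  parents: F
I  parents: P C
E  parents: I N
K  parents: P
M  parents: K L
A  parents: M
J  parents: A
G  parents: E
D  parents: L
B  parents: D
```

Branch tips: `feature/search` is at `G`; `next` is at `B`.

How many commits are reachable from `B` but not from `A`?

Reachable from B: {B, D, L, O}.
Reachable from A: {A, F, H, K, L, M, O, P}.
In B's history but not A's: {B, D} — 2 commits.

2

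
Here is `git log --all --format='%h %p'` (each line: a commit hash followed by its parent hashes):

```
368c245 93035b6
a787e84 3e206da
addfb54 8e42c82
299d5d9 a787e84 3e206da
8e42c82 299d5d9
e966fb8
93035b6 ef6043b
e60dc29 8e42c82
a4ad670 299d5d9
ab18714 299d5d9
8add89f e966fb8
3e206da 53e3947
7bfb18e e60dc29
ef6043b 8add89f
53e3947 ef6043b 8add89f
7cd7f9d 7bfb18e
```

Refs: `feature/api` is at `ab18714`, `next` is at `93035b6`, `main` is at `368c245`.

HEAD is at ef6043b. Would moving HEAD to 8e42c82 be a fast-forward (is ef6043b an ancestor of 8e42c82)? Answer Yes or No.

A fast-forward from ef6043b to 8e42c82 is possible iff ef6043b is an ancestor of 8e42c82.
Ancestors of 8e42c82: {299d5d9, 3e206da, 53e3947, 8add89f, 8e42c82, a787e84, e966fb8, ef6043b}.
ef6043b is among them, so fast-forward is possible.

Yes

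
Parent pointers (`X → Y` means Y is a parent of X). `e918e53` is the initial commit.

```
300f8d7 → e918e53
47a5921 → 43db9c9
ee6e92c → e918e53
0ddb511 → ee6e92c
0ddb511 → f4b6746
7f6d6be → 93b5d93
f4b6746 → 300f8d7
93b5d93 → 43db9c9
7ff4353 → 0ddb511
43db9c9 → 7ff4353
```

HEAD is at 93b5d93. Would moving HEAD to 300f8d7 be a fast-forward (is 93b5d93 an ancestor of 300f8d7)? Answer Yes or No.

A fast-forward from 93b5d93 to 300f8d7 is possible iff 93b5d93 is an ancestor of 300f8d7.
Ancestors of 300f8d7: {300f8d7, e918e53}.
93b5d93 is not among them, so fast-forward is not possible.

No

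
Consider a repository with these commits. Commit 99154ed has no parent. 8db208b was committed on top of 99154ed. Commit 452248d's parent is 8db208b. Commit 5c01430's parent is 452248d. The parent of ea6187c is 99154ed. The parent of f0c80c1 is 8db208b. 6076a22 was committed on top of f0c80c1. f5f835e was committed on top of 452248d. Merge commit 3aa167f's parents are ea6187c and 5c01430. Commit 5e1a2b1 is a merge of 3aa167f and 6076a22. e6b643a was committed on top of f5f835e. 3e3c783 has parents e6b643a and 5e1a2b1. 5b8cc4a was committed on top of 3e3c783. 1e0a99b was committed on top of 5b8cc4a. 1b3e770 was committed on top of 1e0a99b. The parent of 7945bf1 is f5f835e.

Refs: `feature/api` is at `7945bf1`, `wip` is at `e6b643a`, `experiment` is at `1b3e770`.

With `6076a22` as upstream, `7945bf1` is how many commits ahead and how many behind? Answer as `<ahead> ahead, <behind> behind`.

3 ahead, 2 behind

Reachable from 7945bf1: {452248d, 7945bf1, 8db208b, 99154ed, f5f835e}.
Reachable from 6076a22: {6076a22, 8db208b, 99154ed, f0c80c1}.
Only in 7945bf1's history (ahead): {452248d, 7945bf1, f5f835e} — 3.
Only in 6076a22's history (behind): {6076a22, f0c80c1} — 2.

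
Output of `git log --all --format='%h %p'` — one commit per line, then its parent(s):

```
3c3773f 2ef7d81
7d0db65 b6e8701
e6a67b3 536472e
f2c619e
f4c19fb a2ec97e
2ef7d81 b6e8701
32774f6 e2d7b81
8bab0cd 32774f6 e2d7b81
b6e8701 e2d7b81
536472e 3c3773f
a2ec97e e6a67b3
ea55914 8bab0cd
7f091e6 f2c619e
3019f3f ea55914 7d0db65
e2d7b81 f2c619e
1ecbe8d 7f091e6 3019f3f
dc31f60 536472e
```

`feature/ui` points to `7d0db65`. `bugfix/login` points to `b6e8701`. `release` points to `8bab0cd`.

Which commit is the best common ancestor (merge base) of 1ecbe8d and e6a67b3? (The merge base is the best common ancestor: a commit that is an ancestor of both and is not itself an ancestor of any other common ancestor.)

b6e8701

Ancestors of 1ecbe8d: {1ecbe8d, 3019f3f, 32774f6, 7d0db65, 7f091e6, 8bab0cd, b6e8701, e2d7b81, ea55914, f2c619e}.
Ancestors of e6a67b3: {2ef7d81, 3c3773f, 536472e, b6e8701, e2d7b81, e6a67b3, f2c619e}.
Common ancestors: {b6e8701, e2d7b81, f2c619e}.
Among these, b6e8701 is not an ancestor of any other common ancestor — it is the merge base.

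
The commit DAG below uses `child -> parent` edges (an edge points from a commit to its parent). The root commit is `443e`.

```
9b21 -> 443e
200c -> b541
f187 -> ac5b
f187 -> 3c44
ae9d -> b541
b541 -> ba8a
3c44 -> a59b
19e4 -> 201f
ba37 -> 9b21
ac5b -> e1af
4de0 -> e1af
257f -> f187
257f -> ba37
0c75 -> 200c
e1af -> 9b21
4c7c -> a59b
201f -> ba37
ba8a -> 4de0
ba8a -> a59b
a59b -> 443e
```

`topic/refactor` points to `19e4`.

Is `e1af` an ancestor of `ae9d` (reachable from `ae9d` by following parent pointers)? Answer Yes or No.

Ancestors of ae9d (commits reachable by following parents): {443e, 4de0, 9b21, a59b, ae9d, b541, ba8a, e1af}.
e1af is in that set, so it is an ancestor of ae9d.

Yes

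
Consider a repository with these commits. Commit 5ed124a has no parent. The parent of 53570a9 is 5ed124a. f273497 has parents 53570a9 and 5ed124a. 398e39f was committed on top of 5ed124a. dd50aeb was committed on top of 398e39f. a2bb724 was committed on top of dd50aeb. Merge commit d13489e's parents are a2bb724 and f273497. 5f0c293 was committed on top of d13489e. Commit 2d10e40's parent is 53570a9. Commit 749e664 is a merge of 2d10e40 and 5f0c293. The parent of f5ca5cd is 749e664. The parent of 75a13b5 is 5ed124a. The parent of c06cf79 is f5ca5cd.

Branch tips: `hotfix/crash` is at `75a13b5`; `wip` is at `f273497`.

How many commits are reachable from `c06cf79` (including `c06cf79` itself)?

Walking parent pointers from c06cf79: reachable set = {2d10e40, 398e39f, 53570a9, 5ed124a, 5f0c293, 749e664, a2bb724, c06cf79, d13489e, dd50aeb, f273497, f5ca5cd}.
That is 12 commits.

12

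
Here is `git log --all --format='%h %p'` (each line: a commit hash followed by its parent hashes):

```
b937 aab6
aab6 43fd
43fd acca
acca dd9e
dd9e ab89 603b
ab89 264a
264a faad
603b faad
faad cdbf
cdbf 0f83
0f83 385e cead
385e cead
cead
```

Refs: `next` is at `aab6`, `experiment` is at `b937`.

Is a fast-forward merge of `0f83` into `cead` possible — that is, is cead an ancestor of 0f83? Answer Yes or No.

A fast-forward from cead to 0f83 is possible iff cead is an ancestor of 0f83.
Ancestors of 0f83: {0f83, 385e, cead}.
cead is among them, so fast-forward is possible.

Yes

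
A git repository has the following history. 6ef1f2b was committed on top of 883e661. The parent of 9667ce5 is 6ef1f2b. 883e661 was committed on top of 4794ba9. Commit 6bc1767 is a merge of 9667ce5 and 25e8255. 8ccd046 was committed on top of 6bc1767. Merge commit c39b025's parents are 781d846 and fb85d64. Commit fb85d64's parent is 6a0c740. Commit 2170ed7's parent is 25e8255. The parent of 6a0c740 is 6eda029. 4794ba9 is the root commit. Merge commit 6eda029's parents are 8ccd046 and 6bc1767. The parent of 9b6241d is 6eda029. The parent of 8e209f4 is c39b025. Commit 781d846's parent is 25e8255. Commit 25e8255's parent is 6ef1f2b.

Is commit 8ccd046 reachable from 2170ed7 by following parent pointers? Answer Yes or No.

No

Ancestors of 2170ed7: {2170ed7, 25e8255, 4794ba9, 6ef1f2b, 883e661}.
8ccd046 is not in that set, so it is not an ancestor of 2170ed7.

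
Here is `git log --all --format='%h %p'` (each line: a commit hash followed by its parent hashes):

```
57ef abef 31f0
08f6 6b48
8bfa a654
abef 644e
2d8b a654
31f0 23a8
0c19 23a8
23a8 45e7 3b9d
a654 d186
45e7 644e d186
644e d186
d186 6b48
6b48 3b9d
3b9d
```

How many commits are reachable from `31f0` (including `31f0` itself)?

7

Walking parent pointers from 31f0: reachable set = {23a8, 31f0, 3b9d, 45e7, 644e, 6b48, d186}.
That is 7 commits.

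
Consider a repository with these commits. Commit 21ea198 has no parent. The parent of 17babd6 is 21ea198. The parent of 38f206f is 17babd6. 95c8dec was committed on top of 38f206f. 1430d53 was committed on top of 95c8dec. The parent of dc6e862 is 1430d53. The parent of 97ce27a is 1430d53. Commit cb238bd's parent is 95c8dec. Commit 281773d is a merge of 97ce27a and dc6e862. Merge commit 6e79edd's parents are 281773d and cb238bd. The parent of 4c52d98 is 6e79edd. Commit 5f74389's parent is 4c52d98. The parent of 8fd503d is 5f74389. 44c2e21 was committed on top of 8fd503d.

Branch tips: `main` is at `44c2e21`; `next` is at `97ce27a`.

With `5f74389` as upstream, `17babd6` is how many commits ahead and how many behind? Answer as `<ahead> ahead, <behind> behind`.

0 ahead, 10 behind

Reachable from 17babd6: {17babd6, 21ea198}.
Reachable from 5f74389: {1430d53, 17babd6, 21ea198, 281773d, 38f206f, 4c52d98, 5f74389, 6e79edd, 95c8dec, 97ce27a, cb238bd, dc6e862}.
Only in 17babd6's history (ahead): {} — 0.
Only in 5f74389's history (behind): {1430d53, 281773d, 38f206f, 4c52d98, 5f74389, 6e79edd, 95c8dec, 97ce27a, cb238bd, dc6e862} — 10.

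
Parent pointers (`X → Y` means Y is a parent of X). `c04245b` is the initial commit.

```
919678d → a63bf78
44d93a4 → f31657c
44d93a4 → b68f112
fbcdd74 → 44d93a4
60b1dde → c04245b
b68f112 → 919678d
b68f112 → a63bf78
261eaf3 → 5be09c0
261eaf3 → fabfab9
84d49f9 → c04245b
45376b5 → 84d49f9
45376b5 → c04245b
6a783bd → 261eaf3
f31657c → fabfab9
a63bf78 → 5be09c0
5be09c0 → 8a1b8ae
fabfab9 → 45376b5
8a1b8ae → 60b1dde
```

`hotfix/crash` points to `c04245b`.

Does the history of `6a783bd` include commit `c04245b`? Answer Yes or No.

Ancestors of 6a783bd (commits reachable by following parents): {261eaf3, 45376b5, 5be09c0, 60b1dde, 6a783bd, 84d49f9, 8a1b8ae, c04245b, fabfab9}.
c04245b is in that set, so it is an ancestor of 6a783bd.

Yes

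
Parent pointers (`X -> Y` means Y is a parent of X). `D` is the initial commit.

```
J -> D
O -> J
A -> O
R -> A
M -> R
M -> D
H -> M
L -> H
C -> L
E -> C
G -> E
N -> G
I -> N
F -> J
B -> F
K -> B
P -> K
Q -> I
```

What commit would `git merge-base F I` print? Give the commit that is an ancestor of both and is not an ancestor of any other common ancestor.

J

Ancestors of F: {D, F, J}.
Ancestors of I: {A, C, D, E, G, H, I, J, L, M, N, O, R}.
Common ancestors: {D, J}.
Among these, J is not an ancestor of any other common ancestor — it is the merge base.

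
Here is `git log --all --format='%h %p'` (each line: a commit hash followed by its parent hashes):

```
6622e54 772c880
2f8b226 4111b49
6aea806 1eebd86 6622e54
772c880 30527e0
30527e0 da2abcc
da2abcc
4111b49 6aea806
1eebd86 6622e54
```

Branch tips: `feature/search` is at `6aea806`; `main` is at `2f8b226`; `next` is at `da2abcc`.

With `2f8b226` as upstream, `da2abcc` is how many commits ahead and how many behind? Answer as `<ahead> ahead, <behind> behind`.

Reachable from da2abcc: {da2abcc}.
Reachable from 2f8b226: {1eebd86, 2f8b226, 30527e0, 4111b49, 6622e54, 6aea806, 772c880, da2abcc}.
Only in da2abcc's history (ahead): {} — 0.
Only in 2f8b226's history (behind): {1eebd86, 2f8b226, 30527e0, 4111b49, 6622e54, 6aea806, 772c880} — 7.

0 ahead, 7 behind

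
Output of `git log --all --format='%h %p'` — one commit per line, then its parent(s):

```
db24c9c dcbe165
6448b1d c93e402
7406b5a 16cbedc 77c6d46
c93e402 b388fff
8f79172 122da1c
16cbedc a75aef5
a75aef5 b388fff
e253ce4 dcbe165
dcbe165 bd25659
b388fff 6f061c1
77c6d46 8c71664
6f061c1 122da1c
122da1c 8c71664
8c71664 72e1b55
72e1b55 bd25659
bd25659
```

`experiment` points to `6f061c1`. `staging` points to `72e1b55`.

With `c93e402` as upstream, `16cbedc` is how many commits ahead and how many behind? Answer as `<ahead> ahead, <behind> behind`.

Reachable from 16cbedc: {122da1c, 16cbedc, 6f061c1, 72e1b55, 8c71664, a75aef5, b388fff, bd25659}.
Reachable from c93e402: {122da1c, 6f061c1, 72e1b55, 8c71664, b388fff, bd25659, c93e402}.
Only in 16cbedc's history (ahead): {16cbedc, a75aef5} — 2.
Only in c93e402's history (behind): {c93e402} — 1.

2 ahead, 1 behind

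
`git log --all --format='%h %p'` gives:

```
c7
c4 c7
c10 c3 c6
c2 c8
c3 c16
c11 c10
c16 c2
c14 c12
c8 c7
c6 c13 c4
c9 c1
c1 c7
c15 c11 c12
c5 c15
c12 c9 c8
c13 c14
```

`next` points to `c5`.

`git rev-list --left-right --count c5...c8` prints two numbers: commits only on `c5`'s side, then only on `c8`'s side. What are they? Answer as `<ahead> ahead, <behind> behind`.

Reachable from c5: {c1, c10, c11, c12, c13, c14, c15, c16, c2, c3, c4, c5, c6, c7, c8, c9}.
Reachable from c8: {c7, c8}.
Only in c5's history (ahead): {c1, c10, c11, c12, c13, c14, c15, c16, c2, c3, c4, c5, c6, c9} — 14.
Only in c8's history (behind): {} — 0.

14 ahead, 0 behind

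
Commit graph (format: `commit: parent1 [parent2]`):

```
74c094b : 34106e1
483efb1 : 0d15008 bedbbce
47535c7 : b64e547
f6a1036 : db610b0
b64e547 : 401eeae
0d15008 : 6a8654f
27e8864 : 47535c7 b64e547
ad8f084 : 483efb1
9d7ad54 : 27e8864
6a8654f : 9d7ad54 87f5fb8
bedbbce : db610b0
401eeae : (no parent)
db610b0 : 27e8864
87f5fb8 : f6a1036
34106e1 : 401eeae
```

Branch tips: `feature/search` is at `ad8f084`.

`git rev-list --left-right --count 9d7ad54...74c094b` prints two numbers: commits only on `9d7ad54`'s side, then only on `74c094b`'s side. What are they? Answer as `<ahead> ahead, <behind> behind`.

4 ahead, 2 behind

Reachable from 9d7ad54: {27e8864, 401eeae, 47535c7, 9d7ad54, b64e547}.
Reachable from 74c094b: {34106e1, 401eeae, 74c094b}.
Only in 9d7ad54's history (ahead): {27e8864, 47535c7, 9d7ad54, b64e547} — 4.
Only in 74c094b's history (behind): {34106e1, 74c094b} — 2.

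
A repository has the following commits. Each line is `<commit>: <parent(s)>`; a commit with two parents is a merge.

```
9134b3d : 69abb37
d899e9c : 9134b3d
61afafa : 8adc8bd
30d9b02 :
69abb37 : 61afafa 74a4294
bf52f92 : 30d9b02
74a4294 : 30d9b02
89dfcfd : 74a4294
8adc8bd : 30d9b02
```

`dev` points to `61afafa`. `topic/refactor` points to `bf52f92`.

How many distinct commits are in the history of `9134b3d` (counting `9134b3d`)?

Walking parent pointers from 9134b3d: reachable set = {30d9b02, 61afafa, 69abb37, 74a4294, 8adc8bd, 9134b3d}.
That is 6 commits.

6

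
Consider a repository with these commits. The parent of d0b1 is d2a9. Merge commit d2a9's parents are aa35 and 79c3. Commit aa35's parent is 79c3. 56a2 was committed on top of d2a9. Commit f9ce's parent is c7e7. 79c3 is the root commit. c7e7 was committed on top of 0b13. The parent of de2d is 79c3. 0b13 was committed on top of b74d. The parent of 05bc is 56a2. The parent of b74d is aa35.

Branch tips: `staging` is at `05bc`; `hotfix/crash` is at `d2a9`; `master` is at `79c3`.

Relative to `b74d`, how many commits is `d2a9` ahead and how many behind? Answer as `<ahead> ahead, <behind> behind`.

Reachable from d2a9: {79c3, aa35, d2a9}.
Reachable from b74d: {79c3, aa35, b74d}.
Only in d2a9's history (ahead): {d2a9} — 1.
Only in b74d's history (behind): {b74d} — 1.

1 ahead, 1 behind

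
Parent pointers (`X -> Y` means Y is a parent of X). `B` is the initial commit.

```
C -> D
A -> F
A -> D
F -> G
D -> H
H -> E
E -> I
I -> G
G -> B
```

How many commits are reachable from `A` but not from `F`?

5

Reachable from A: {A, B, D, E, F, G, H, I}.
Reachable from F: {B, F, G}.
In A's history but not F's: {A, D, E, H, I} — 5 commits.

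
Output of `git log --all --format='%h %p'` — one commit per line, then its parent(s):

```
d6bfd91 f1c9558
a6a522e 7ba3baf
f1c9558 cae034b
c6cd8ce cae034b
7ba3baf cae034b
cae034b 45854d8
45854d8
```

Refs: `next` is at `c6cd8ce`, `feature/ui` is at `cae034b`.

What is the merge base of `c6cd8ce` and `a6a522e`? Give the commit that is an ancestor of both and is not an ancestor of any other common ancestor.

cae034b

Ancestors of c6cd8ce: {45854d8, c6cd8ce, cae034b}.
Ancestors of a6a522e: {45854d8, 7ba3baf, a6a522e, cae034b}.
Common ancestors: {45854d8, cae034b}.
Among these, cae034b is not an ancestor of any other common ancestor — it is the merge base.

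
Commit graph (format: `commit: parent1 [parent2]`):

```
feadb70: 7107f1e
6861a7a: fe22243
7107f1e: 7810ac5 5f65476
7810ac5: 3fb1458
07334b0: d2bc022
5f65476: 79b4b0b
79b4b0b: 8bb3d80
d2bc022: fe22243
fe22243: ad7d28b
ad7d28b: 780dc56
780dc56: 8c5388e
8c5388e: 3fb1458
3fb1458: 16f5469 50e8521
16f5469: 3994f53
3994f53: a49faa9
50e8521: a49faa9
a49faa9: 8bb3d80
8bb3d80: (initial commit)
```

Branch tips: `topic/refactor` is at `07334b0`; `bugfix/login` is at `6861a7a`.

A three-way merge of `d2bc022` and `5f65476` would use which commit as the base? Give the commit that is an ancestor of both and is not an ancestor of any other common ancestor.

Ancestors of d2bc022: {16f5469, 3994f53, 3fb1458, 50e8521, 780dc56, 8bb3d80, 8c5388e, a49faa9, ad7d28b, d2bc022, fe22243}.
Ancestors of 5f65476: {5f65476, 79b4b0b, 8bb3d80}.
Common ancestors: {8bb3d80}.
The only common ancestor is 8bb3d80, so it is the merge base.

8bb3d80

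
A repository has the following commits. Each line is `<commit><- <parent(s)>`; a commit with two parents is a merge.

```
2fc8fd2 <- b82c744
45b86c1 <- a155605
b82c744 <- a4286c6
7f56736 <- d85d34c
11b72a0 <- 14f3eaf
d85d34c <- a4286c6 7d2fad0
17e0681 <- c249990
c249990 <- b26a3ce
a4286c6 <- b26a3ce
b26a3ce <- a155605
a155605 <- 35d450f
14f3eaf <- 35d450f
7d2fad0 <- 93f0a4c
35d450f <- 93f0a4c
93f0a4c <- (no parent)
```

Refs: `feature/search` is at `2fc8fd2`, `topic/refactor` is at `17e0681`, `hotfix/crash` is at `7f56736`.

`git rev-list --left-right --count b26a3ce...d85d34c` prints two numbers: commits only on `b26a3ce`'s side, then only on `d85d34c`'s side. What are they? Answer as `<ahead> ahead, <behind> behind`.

0 ahead, 3 behind

Reachable from b26a3ce: {35d450f, 93f0a4c, a155605, b26a3ce}.
Reachable from d85d34c: {35d450f, 7d2fad0, 93f0a4c, a155605, a4286c6, b26a3ce, d85d34c}.
Only in b26a3ce's history (ahead): {} — 0.
Only in d85d34c's history (behind): {7d2fad0, a4286c6, d85d34c} — 3.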